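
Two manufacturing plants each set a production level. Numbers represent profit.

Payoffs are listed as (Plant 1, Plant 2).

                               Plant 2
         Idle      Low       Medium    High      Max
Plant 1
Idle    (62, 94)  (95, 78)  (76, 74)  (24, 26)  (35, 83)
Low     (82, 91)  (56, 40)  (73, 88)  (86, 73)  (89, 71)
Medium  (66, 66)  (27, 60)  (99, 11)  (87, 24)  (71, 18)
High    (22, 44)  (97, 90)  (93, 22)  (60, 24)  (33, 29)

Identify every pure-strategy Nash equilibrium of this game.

Pure-strategy Nash equilibria: (Low, Idle) and (High, Low)

For each player, find the best response to each opponent profile; mutual best responses are the pure NE.
Plant 1 against Idle: payoffs 62, 82, 66, 22 → best response Low.
Plant 1 against Low: payoffs 95, 56, 27, 97 → best response High.
Plant 1 against Medium: payoffs 76, 73, 99, 93 → best response Medium.
Plant 1 against High: payoffs 24, 86, 87, 60 → best response Medium.
Plant 1 against Max: payoffs 35, 89, 71, 33 → best response Low.
Plant 2 against Idle: payoffs 94, 78, 74, 26, 83 → best response Idle.
Plant 2 against Low: payoffs 91, 40, 88, 73, 71 → best response Idle.
Plant 2 against Medium: payoffs 66, 60, 11, 24, 18 → best response Idle.
Plant 2 against High: payoffs 44, 90, 22, 24, 29 → best response Low.
Mutual best responses: (Low, Idle); (High, Low).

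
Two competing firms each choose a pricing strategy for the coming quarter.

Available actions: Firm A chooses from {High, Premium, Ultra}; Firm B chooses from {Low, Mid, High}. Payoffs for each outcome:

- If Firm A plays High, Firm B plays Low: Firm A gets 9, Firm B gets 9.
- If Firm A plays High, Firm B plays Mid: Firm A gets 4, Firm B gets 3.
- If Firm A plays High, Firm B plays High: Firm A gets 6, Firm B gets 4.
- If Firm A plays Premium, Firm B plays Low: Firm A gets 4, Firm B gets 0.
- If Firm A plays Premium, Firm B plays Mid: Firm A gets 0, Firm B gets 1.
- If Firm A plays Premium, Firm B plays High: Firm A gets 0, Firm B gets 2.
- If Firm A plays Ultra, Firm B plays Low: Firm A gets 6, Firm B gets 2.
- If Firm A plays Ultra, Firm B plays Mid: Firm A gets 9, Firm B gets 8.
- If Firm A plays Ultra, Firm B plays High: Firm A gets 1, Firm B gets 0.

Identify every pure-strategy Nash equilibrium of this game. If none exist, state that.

Pure-strategy Nash equilibria: (High, Low); (Ultra, Mid)

Mark each player's best response to every combination of opponents' strategies; a profile where every player is best-responding is a pure Nash equilibrium.
Firm A against Low: payoffs 9, 4, 6 → best response High.
Firm A against Mid: payoffs 4, 0, 9 → best response Ultra.
Firm A against High: payoffs 6, 0, 1 → best response High.
Firm B against High: payoffs 9, 3, 4 → best response Low.
Firm B against Premium: payoffs 0, 1, 2 → best response High.
Firm B against Ultra: payoffs 2, 8, 0 → best response Mid.
Mutual best responses: (High, Low); (Ultra, Mid).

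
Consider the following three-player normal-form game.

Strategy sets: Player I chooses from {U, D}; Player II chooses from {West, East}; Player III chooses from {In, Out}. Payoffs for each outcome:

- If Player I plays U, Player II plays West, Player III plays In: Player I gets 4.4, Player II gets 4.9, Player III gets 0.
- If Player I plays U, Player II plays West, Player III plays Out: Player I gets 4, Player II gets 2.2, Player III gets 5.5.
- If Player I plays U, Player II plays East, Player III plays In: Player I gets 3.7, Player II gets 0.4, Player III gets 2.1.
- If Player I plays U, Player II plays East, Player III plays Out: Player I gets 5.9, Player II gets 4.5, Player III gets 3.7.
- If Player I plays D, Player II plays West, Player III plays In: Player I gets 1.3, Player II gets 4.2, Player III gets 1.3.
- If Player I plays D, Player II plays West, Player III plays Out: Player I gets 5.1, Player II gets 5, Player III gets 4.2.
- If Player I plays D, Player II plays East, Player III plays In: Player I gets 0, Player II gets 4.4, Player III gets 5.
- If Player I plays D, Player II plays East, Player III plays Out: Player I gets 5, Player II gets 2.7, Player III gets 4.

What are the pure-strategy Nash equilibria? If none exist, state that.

Pure-strategy Nash equilibria: (U, East, Out), (D, West, Out)

(U, West, In): Player III can switch to Out (0 → 5.5). Not NE.
(U, West, Out): Player I can switch to D (4 → 5.1). Not NE.
(U, East, In): Player II can switch to West (0.4 → 4.9). Not NE.
(U, East, Out): Player I gets 5.9, best alternative 5; Player II gets 4.5, best alternative 2.2; Player III gets 3.7, best alternative 2.1. No profitable deviation — NE.
(D, West, In): Player I can switch to U (1.3 → 4.4). Not NE.
(D, West, Out): Player I gets 5.1, best alternative 4; Player II gets 5, best alternative 2.7; Player III gets 4.2, best alternative 1.3. No profitable deviation — NE.
(D, East, In): Player I can switch to U (0 → 3.7). Not NE.
(D, East, Out): Player I can switch to U (5 → 5.9). Not NE.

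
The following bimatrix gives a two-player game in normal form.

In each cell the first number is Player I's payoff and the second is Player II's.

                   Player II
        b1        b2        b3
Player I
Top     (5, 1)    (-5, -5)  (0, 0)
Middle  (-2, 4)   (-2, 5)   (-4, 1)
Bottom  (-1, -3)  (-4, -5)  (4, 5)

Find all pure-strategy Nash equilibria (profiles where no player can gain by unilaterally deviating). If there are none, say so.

Pure-strategy Nash equilibria: (Top, b1); (Middle, b2); (Bottom, b3)

(Top, b1): Player I gets 5, best alternative -1; Player II gets 1, best alternative 0. No profitable deviation — NE.
(Top, b2): Player I can switch to Middle (-5 → -2). Not NE.
(Top, b3): Player I can switch to Bottom (0 → 4). Not NE.
(Middle, b1): Player I can switch to Top (-2 → 5). Not NE.
(Middle, b2): Player I gets -2, best alternative -4; Player II gets 5, best alternative 4. No profitable deviation — NE.
(Middle, b3): Player I can switch to Top (-4 → 0). Not NE.
(Bottom, b1): Player I can switch to Top (-1 → 5). Not NE.
(Bottom, b2): Player I can switch to Middle (-4 → -2). Not NE.
(Bottom, b3): Player I gets 4, best alternative 0; Player II gets 5, best alternative -3. No profitable deviation — NE.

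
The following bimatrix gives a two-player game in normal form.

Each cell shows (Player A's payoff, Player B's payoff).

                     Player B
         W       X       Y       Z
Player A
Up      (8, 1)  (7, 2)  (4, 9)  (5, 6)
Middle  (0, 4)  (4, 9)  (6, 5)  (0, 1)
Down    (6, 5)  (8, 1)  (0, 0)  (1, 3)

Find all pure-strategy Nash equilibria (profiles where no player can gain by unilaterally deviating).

Mark each player's best response to every combination of opponents' strategies; a profile where every player is best-responding is a pure Nash equilibrium.
Player A against W: payoffs 8, 0, 6 → best response Up.
Player A against X: payoffs 7, 4, 8 → best response Down.
Player A against Y: payoffs 4, 6, 0 → best response Middle.
Player A against Z: payoffs 5, 0, 1 → best response Up.
Player B against Up: payoffs 1, 2, 9, 6 → best response Y.
Player B against Middle: payoffs 4, 9, 5, 1 → best response X.
Player B against Down: payoffs 5, 1, 0, 3 → best response W.
No profile is a mutual best response for all players.

No pure-strategy Nash equilibrium.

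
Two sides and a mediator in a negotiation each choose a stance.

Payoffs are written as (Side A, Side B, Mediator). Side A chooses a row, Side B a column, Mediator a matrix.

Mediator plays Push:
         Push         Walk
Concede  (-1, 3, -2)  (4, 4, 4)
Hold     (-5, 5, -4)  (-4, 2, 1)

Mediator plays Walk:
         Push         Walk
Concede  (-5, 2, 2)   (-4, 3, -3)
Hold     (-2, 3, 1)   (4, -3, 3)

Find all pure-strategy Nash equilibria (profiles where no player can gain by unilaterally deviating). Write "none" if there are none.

(Concede, Walk, Push), (Hold, Push, Walk)

(Concede, Push, Push): Side B can switch to Walk (3 → 4). Not NE.
(Concede, Push, Walk): Side A can switch to Hold (-5 → -2). Not NE.
(Concede, Walk, Push): Side A gets 4, best alternative -4; Side B gets 4, best alternative 3; Mediator gets 4, best alternative -3. No profitable deviation — NE.
(Concede, Walk, Walk): Side A can switch to Hold (-4 → 4). Not NE.
(Hold, Push, Push): Side A can switch to Concede (-5 → -1). Not NE.
(Hold, Push, Walk): Side A gets -2, best alternative -5; Side B gets 3, best alternative -3; Mediator gets 1, best alternative -4. No profitable deviation — NE.
(Hold, Walk, Push): Side A can switch to Concede (-4 → 4). Not NE.
(Hold, Walk, Walk): Side B can switch to Push (-3 → 3). Not NE.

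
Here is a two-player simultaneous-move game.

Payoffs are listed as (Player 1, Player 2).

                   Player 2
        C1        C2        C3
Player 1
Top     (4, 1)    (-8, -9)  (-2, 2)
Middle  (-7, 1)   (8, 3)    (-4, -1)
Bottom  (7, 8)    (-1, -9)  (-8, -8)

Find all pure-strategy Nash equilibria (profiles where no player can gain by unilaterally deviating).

(Top, C1): Player 1 can switch to Bottom (4 → 7). Not NE.
(Top, C2): Player 1 can switch to Middle (-8 → 8). Not NE.
(Top, C3): Player 1 gets -2, best alternative -4; Player 2 gets 2, best alternative 1. No profitable deviation — NE.
(Middle, C1): Player 1 can switch to Top (-7 → 4). Not NE.
(Middle, C2): Player 1 gets 8, best alternative -1; Player 2 gets 3, best alternative 1. No profitable deviation — NE.
(Middle, C3): Player 1 can switch to Top (-4 → -2). Not NE.
(Bottom, C1): Player 1 gets 7, best alternative 4; Player 2 gets 8, best alternative -8. No profitable deviation — NE.
(Bottom, C2): Player 1 can switch to Middle (-1 → 8). Not NE.
(Bottom, C3): Player 1 can switch to Top (-8 → -2). Not NE.

Pure-strategy Nash equilibria: (Top, C3), (Middle, C2), (Bottom, C1)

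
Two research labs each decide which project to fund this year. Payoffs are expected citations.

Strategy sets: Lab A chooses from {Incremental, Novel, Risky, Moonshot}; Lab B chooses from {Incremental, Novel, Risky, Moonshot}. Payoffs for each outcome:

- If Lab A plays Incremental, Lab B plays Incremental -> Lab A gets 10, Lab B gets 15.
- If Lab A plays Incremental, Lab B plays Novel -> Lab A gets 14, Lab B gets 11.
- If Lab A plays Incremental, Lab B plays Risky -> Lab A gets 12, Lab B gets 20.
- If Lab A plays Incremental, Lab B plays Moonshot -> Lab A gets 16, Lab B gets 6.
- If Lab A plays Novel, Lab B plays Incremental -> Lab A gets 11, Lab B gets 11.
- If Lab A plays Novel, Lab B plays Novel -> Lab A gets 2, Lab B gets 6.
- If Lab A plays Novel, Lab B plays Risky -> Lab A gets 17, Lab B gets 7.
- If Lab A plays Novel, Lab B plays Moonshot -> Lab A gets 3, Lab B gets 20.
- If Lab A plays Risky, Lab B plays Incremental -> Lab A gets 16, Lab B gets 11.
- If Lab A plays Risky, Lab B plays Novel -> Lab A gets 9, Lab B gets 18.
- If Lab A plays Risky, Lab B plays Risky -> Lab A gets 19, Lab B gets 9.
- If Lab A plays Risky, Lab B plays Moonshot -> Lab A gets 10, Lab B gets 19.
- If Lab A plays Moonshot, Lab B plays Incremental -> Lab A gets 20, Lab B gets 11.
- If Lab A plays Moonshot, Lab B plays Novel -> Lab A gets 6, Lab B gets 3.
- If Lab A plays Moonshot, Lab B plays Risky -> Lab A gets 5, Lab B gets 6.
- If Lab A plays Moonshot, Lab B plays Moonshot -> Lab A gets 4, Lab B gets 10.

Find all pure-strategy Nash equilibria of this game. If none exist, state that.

The unique pure-strategy Nash equilibrium is (Moonshot, Incremental).

Mark each player's best response to every combination of opponents' strategies; a profile where every player is best-responding is a pure Nash equilibrium.
Lab A against Incremental: payoffs 10, 11, 16, 20 → best response Moonshot.
Lab A against Novel: payoffs 14, 2, 9, 6 → best response Incremental.
Lab A against Risky: payoffs 12, 17, 19, 5 → best response Risky.
Lab A against Moonshot: payoffs 16, 3, 10, 4 → best response Incremental.
Lab B against Incremental: payoffs 15, 11, 20, 6 → best response Risky.
Lab B against Novel: payoffs 11, 6, 7, 20 → best response Moonshot.
Lab B against Risky: payoffs 11, 18, 9, 19 → best response Moonshot.
Lab B against Moonshot: payoffs 11, 3, 6, 10 → best response Incremental.
Mutual best responses: (Moonshot, Incremental).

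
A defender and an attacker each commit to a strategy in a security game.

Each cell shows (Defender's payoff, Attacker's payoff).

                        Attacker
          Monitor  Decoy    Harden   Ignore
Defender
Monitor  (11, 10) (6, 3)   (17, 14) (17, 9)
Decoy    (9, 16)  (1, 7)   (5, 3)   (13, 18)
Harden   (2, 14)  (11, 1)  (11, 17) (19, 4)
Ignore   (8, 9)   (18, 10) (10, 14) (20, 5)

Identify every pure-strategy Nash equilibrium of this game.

(Monitor, Harden)

Defender against Monitor: payoffs 11, 9, 2, 8 → best response Monitor.
Defender against Decoy: payoffs 6, 1, 11, 18 → best response Ignore.
Defender against Harden: payoffs 17, 5, 11, 10 → best response Monitor.
Defender against Ignore: payoffs 17, 13, 19, 20 → best response Ignore.
Attacker against Monitor: payoffs 10, 3, 14, 9 → best response Harden.
Attacker against Decoy: payoffs 16, 7, 3, 18 → best response Ignore.
Attacker against Harden: payoffs 14, 1, 17, 4 → best response Harden.
Attacker against Ignore: payoffs 9, 10, 14, 5 → best response Harden.
Mutual best responses: (Monitor, Harden).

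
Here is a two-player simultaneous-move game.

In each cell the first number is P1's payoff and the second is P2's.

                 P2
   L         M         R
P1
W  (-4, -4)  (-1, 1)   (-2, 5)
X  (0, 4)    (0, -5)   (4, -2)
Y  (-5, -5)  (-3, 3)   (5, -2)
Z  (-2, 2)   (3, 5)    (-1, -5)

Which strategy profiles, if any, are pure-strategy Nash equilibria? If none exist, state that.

For each strategy profile, look for a profitable unilateral deviation.
(W, L): P1 can switch to X (-4 → 0). Not NE.
(W, M): P1 can switch to X (-1 → 0). Not NE.
(W, R): P1 can switch to X (-2 → 4). Not NE.
(X, L): P1 gets 0, best alternative -2; P2 gets 4, best alternative -2. No profitable deviation — NE.
(X, M): P1 can switch to Z (0 → 3). Not NE.
(X, R): P1 can switch to Y (4 → 5). Not NE.
(Y, L): P1 can switch to W (-5 → -4). Not NE.
(Y, M): P1 can switch to W (-3 → -1). Not NE.
(Y, R): P2 can switch to M (-2 → 3). Not NE.
(Z, M): P1 gets 3, best alternative 0; P2 gets 5, best alternative 2. No profitable deviation — NE.
(The remaining 2 profiles each have a profitable deviation by the same check.)

(X, L); (Z, M)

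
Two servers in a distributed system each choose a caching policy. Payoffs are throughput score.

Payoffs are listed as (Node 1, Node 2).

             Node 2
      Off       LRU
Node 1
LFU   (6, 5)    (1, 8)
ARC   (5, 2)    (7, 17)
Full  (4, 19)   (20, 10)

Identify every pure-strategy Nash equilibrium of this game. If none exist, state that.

(LFU, Off): Node 2 can switch to LRU (5 → 8). Not NE.
(LFU, LRU): Node 1 can switch to ARC (1 → 7). Not NE.
(ARC, Off): Node 1 can switch to LFU (5 → 6). Not NE.
(ARC, LRU): Node 1 can switch to Full (7 → 20). Not NE.
(Full, Off): Node 1 can switch to LFU (4 → 6). Not NE.
(Full, LRU): Node 2 can switch to Off (10 → 19). Not NE.

No pure-strategy Nash equilibrium.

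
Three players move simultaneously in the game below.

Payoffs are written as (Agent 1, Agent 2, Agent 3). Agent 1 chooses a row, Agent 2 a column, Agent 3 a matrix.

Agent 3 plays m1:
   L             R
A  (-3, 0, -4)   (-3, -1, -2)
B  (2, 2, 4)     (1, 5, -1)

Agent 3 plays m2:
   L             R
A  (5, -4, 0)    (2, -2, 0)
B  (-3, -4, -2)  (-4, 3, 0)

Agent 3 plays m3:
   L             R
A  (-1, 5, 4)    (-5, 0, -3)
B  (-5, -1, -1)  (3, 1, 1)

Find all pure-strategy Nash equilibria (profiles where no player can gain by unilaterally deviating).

Pure-strategy Nash equilibria: (A, L, m3) and (A, R, m2) and (B, R, m3)

(A, L, m1): Agent 1 can switch to B (-3 → 2). Not NE.
(A, L, m2): Agent 2 can switch to R (-4 → -2). Not NE.
(A, L, m3): Agent 1 gets -1, best alternative -5; Agent 2 gets 5, best alternative 0; Agent 3 gets 4, best alternative 0. No profitable deviation — NE.
(A, R, m1): Agent 1 can switch to B (-3 → 1). Not NE.
(A, R, m2): Agent 1 gets 2, best alternative -4; Agent 2 gets -2, best alternative -4; Agent 3 gets 0, best alternative -2. No profitable deviation — NE.
(A, R, m3): Agent 1 can switch to B (-5 → 3). Not NE.
(B, L, m1): Agent 2 can switch to R (2 → 5). Not NE.
(B, L, m2): Agent 1 can switch to A (-3 → 5). Not NE.
(B, R, m3): Agent 1 gets 3, best alternative -5; Agent 2 gets 1, best alternative -1; Agent 3 gets 1, best alternative 0. No profitable deviation — NE.
(The remaining 3 profiles each have a profitable deviation by the same check.)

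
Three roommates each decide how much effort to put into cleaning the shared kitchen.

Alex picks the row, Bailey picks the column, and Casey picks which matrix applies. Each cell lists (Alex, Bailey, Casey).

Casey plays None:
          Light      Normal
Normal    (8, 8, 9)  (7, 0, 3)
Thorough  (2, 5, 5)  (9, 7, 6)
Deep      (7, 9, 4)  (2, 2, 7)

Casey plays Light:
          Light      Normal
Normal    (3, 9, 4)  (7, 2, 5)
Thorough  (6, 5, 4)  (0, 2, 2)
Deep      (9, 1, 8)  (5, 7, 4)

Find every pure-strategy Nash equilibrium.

Pure-strategy Nash equilibria: (Normal, Light, None) and (Thorough, Normal, None)

Alex against (Light, None): payoffs 8, 2, 7 → best response Normal.
Alex against (Light, Light): payoffs 3, 6, 9 → best response Deep.
Alex against (Normal, None): payoffs 7, 9, 2 → best response Thorough.
Alex against (Normal, Light): payoffs 7, 0, 5 → best response Normal.
Bailey against (Normal, None): payoffs 8, 0 → best response Light.
Bailey against (Normal, Light): payoffs 9, 2 → best response Light.
Bailey against (Thorough, None): payoffs 5, 7 → best response Normal.
Bailey against (Thorough, Light): payoffs 5, 2 → best response Light.
Bailey against (Deep, None): payoffs 9, 2 → best response Light.
Bailey against (Deep, Light): payoffs 1, 7 → best response Normal.
Casey against (Normal, Light): payoffs 9, 4 → best response None.
Casey against (Normal, Normal): payoffs 3, 5 → best response Light.
Casey against (Thorough, Light): payoffs 5, 4 → best response None.
Casey against (Thorough, Normal): payoffs 6, 2 → best response None.
Casey against (Deep, Light): payoffs 4, 8 → best response Light.
Casey against (Deep, Normal): payoffs 7, 4 → best response None.
Mutual best responses: (Normal, Light, None); (Thorough, Normal, None).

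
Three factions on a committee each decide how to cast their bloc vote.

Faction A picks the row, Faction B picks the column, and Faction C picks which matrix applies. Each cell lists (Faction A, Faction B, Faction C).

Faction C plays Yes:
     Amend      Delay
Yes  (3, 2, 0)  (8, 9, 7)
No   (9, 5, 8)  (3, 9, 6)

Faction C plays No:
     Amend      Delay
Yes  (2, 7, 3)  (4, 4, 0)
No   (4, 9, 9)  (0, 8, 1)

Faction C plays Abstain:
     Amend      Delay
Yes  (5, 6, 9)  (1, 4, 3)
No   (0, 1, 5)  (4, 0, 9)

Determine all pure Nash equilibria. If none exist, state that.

(Yes, Amend, Abstain), (Yes, Delay, Yes), (No, Amend, No)

(Yes, Amend, Yes): Faction A can switch to No (3 → 9). Not NE.
(Yes, Amend, No): Faction A can switch to No (2 → 4). Not NE.
(Yes, Amend, Abstain): Faction A gets 5, best alternative 0; Faction B gets 6, best alternative 4; Faction C gets 9, best alternative 3. No profitable deviation — NE.
(Yes, Delay, Yes): Faction A gets 8, best alternative 3; Faction B gets 9, best alternative 2; Faction C gets 7, best alternative 3. No profitable deviation — NE.
(Yes, Delay, No): Faction B can switch to Amend (4 → 7). Not NE.
(Yes, Delay, Abstain): Faction A can switch to No (1 → 4). Not NE.
(No, Amend, Yes): Faction B can switch to Delay (5 → 9). Not NE.
(No, Amend, No): Faction A gets 4, best alternative 2; Faction B gets 9, best alternative 8; Faction C gets 9, best alternative 8. No profitable deviation — NE.
(No, Amend, Abstain): Faction A can switch to Yes (0 → 5). Not NE.
(No, Delay, Yes): Faction A can switch to Yes (3 → 8). Not NE.
(No, Delay, No): Faction A can switch to Yes (0 → 4). Not NE.
(No, Delay, Abstain): Faction B can switch to Amend (0 → 1). Not NE.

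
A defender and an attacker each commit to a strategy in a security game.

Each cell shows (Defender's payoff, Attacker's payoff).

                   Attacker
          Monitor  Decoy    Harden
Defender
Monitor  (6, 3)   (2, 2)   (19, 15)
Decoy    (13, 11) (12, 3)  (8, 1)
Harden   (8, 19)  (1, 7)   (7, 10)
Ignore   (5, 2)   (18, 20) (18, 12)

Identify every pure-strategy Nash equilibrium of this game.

The pure Nash equilibria are (Monitor, Harden) and (Decoy, Monitor) and (Ignore, Decoy).

(Monitor, Monitor): Defender can switch to Decoy (6 → 13). Not NE.
(Monitor, Decoy): Defender can switch to Decoy (2 → 12). Not NE.
(Monitor, Harden): Defender gets 19, best alternative 18; Attacker gets 15, best alternative 3. No profitable deviation — NE.
(Decoy, Monitor): Defender gets 13, best alternative 8; Attacker gets 11, best alternative 3. No profitable deviation — NE.
(Decoy, Decoy): Defender can switch to Ignore (12 → 18). Not NE.
(Decoy, Harden): Defender can switch to Monitor (8 → 19). Not NE.
(Harden, Monitor): Defender can switch to Decoy (8 → 13). Not NE.
(Harden, Decoy): Defender can switch to Monitor (1 → 2). Not NE.
(Harden, Harden): Defender can switch to Monitor (7 → 19). Not NE.
(Ignore, Monitor): Defender can switch to Monitor (5 → 6). Not NE.
(Ignore, Decoy): Defender gets 18, best alternative 12; Attacker gets 20, best alternative 12. No profitable deviation — NE.
(The remaining 1 profile has a profitable deviation by the same check.)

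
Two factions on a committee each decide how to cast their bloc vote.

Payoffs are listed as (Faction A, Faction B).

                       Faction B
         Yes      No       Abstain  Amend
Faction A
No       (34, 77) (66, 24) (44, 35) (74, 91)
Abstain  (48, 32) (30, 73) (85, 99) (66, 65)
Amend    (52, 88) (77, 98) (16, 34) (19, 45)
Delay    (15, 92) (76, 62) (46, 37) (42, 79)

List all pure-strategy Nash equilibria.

(No, Amend), (Abstain, Abstain), (Amend, No)

Faction A against Yes: payoffs 34, 48, 52, 15 → best response Amend.
Faction A against No: payoffs 66, 30, 77, 76 → best response Amend.
Faction A against Abstain: payoffs 44, 85, 16, 46 → best response Abstain.
Faction A against Amend: payoffs 74, 66, 19, 42 → best response No.
Faction B against No: payoffs 77, 24, 35, 91 → best response Amend.
Faction B against Abstain: payoffs 32, 73, 99, 65 → best response Abstain.
Faction B against Amend: payoffs 88, 98, 34, 45 → best response No.
Faction B against Delay: payoffs 92, 62, 37, 79 → best response Yes.
Mutual best responses: (No, Amend); (Abstain, Abstain); (Amend, No).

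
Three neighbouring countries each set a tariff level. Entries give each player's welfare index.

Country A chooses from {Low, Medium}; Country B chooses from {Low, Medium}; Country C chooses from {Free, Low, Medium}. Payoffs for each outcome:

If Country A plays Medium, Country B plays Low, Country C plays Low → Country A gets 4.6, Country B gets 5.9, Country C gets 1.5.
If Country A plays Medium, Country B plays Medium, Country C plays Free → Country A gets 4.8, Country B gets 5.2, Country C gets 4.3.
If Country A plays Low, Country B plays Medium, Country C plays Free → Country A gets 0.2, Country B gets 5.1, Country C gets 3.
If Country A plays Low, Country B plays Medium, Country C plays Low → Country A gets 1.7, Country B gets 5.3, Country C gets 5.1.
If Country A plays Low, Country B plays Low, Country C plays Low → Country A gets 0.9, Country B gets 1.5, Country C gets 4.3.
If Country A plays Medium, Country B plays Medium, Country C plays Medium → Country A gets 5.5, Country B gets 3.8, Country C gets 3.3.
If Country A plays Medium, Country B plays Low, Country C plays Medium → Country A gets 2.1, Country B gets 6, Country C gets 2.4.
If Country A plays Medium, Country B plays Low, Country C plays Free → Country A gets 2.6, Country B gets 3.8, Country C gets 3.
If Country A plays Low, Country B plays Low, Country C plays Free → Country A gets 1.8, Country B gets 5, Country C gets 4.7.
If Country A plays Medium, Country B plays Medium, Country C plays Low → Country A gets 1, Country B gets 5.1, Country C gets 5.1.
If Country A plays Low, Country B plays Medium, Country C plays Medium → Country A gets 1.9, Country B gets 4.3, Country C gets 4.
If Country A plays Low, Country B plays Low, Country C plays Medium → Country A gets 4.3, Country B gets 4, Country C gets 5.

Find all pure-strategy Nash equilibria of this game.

Check each profile: it is a Nash equilibrium iff no player can strictly gain by switching unilaterally.
(Low, Low, Free): Country A can switch to Medium (1.8 → 2.6). Not NE.
(Low, Low, Low): Country A can switch to Medium (0.9 → 4.6). Not NE.
(Low, Low, Medium): Country B can switch to Medium (4 → 4.3). Not NE.
(Low, Medium, Free): Country A can switch to Medium (0.2 → 4.8). Not NE.
(Low, Medium, Low): Country A gets 1.7, best alternative 1; Country B gets 5.3, best alternative 1.5; Country C gets 5.1, best alternative 4. No profitable deviation — NE.
(Low, Medium, Medium): Country A can switch to Medium (1.9 → 5.5). Not NE.
(Medium, Low, Free): Country B can switch to Medium (3.8 → 5.2). Not NE.
(Medium, Low, Low): Country C can switch to Free (1.5 → 3). Not NE.
(Medium, Low, Medium): Country A can switch to Low (2.1 → 4.3). Not NE.
(The remaining 3 profiles each have a profitable deviation by the same check.)

(Low, Medium, Low)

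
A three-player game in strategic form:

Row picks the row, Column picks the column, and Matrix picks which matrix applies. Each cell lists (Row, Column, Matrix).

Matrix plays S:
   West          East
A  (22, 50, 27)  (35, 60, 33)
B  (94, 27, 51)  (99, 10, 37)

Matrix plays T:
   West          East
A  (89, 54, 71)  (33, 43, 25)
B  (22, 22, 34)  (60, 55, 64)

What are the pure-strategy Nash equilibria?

For each strategy profile, look for a profitable unilateral deviation.
(A, West, S): Row can switch to B (22 → 94). Not NE.
(A, West, T): Row gets 89, best alternative 22; Column gets 54, best alternative 43; Matrix gets 71, best alternative 27. No profitable deviation — NE.
(A, East, S): Row can switch to B (35 → 99). Not NE.
(A, East, T): Row can switch to B (33 → 60). Not NE.
(B, West, S): Row gets 94, best alternative 22; Column gets 27, best alternative 10; Matrix gets 51, best alternative 34. No profitable deviation — NE.
(B, West, T): Row can switch to A (22 → 89). Not NE.
(B, East, S): Column can switch to West (10 → 27). Not NE.
(B, East, T): Row gets 60, best alternative 33; Column gets 55, best alternative 22; Matrix gets 64, best alternative 37. No profitable deviation — NE.

Pure-strategy Nash equilibria: (A, West, T), (B, West, S), (B, East, T)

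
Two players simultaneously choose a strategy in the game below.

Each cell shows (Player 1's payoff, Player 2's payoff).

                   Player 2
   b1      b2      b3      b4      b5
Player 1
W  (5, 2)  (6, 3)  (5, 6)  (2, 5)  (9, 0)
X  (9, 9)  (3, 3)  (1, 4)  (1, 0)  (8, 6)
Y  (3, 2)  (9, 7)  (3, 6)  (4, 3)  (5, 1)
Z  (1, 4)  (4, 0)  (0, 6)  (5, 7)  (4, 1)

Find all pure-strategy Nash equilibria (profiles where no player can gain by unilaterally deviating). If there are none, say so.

Pure-strategy Nash equilibria: (W, b3) and (X, b1) and (Y, b2) and (Z, b4)

(W, b1): Player 1 can switch to X (5 → 9). Not NE.
(W, b2): Player 1 can switch to Y (6 → 9). Not NE.
(W, b3): Player 1 gets 5, best alternative 3; Player 2 gets 6, best alternative 5. No profitable deviation — NE.
(W, b4): Player 1 can switch to Y (2 → 4). Not NE.
(W, b5): Player 2 can switch to b1 (0 → 2). Not NE.
(X, b1): Player 1 gets 9, best alternative 5; Player 2 gets 9, best alternative 6. No profitable deviation — NE.
(X, b2): Player 1 can switch to W (3 → 6). Not NE.
(X, b3): Player 1 can switch to W (1 → 5). Not NE.
(X, b4): Player 1 can switch to W (1 → 2). Not NE.
(X, b5): Player 1 can switch to W (8 → 9). Not NE.
(Y, b1): Player 1 can switch to W (3 → 5). Not NE.
(Y, b2): Player 1 gets 9, best alternative 6; Player 2 gets 7, best alternative 6. No profitable deviation — NE.
(Y, b3): Player 1 can switch to W (3 → 5). Not NE.
(Z, b4): Player 1 gets 5, best alternative 4; Player 2 gets 7, best alternative 6. No profitable deviation — NE.
(The remaining 6 profiles each have a profitable deviation by the same check.)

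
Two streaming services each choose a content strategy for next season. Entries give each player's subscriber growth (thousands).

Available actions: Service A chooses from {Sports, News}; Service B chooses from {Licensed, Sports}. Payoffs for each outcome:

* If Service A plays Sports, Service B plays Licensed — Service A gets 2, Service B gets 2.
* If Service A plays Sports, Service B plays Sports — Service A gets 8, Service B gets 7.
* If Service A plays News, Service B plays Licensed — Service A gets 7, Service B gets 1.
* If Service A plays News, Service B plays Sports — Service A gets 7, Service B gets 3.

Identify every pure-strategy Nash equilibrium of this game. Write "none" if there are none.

The unique pure-strategy Nash equilibrium is (Sports, Sports).

(Sports, Licensed): Service A can switch to News (2 → 7). Not NE.
(Sports, Sports): Service A gets 8, best alternative 7; Service B gets 7, best alternative 2. No profitable deviation — NE.
(News, Licensed): Service B can switch to Sports (1 → 3). Not NE.
(News, Sports): Service A can switch to Sports (7 → 8). Not NE.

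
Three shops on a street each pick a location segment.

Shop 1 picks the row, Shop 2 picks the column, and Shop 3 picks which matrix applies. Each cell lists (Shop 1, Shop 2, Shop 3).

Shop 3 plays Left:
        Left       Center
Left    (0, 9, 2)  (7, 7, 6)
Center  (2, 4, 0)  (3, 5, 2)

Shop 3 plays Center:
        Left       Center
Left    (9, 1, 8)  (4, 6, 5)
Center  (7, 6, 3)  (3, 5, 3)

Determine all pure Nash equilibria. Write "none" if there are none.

There is no pure-strategy Nash equilibrium.

For each player, find the best response to each opponent profile; mutual best responses are the pure NE.
Shop 1 against (Left, Left): payoffs 0, 2 → best response Center.
Shop 1 against (Left, Center): payoffs 9, 7 → best response Left.
Shop 1 against (Center, Left): payoffs 7, 3 → best response Left.
Shop 1 against (Center, Center): payoffs 4, 3 → best response Left.
Shop 2 against (Left, Left): payoffs 9, 7 → best response Left.
Shop 2 against (Left, Center): payoffs 1, 6 → best response Center.
Shop 2 against (Center, Left): payoffs 4, 5 → best response Center.
Shop 2 against (Center, Center): payoffs 6, 5 → best response Left.
Shop 3 against (Left, Left): payoffs 2, 8 → best response Center.
Shop 3 against (Left, Center): payoffs 6, 5 → best response Left.
Shop 3 against (Center, Left): payoffs 0, 3 → best response Center.
Shop 3 against (Center, Center): payoffs 2, 3 → best response Center.
No profile is a mutual best response for all players.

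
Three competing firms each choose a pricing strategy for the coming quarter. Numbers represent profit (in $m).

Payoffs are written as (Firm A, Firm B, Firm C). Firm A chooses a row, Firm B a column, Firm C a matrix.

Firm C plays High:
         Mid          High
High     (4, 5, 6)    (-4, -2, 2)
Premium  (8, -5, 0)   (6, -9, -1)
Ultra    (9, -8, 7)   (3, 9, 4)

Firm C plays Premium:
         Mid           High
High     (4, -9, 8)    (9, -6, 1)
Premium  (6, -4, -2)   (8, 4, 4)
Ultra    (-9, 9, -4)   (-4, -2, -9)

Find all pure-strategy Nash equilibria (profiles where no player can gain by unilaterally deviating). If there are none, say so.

No pure-strategy Nash equilibrium.

(High, Mid, High): Firm A can switch to Premium (4 → 8). Not NE.
(High, Mid, Premium): Firm A can switch to Premium (4 → 6). Not NE.
(High, High, High): Firm A can switch to Premium (-4 → 6). Not NE.
(High, High, Premium): Firm C can switch to High (1 → 2). Not NE.
(Premium, Mid, High): Firm A can switch to Ultra (8 → 9). Not NE.
(Premium, Mid, Premium): Firm B can switch to High (-4 → 4). Not NE.
(The remaining 6 profiles each have a profitable deviation by the same check.)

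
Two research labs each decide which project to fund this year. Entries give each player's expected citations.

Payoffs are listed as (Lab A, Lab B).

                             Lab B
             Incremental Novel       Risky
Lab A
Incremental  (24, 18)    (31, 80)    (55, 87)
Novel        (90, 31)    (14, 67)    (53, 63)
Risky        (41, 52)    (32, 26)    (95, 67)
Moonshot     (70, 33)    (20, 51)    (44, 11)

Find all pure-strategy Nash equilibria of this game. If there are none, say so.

The unique pure-strategy Nash equilibrium is (Risky, Risky).

Check each profile: it is a Nash equilibrium iff no player can strictly gain by switching unilaterally.
(Incremental, Incremental): Lab A can switch to Novel (24 → 90). Not NE.
(Incremental, Novel): Lab A can switch to Risky (31 → 32). Not NE.
(Incremental, Risky): Lab A can switch to Risky (55 → 95). Not NE.
(Novel, Incremental): Lab B can switch to Novel (31 → 67). Not NE.
(Novel, Novel): Lab A can switch to Incremental (14 → 31). Not NE.
(Novel, Risky): Lab A can switch to Incremental (53 → 55). Not NE.
(Risky, Incremental): Lab A can switch to Novel (41 → 90). Not NE.
(Risky, Novel): Lab B can switch to Incremental (26 → 52). Not NE.
(Risky, Risky): Lab A gets 95, best alternative 55; Lab B gets 67, best alternative 52. No profitable deviation — NE.
(Moonshot, Incremental): Lab A can switch to Novel (70 → 90). Not NE.
(Moonshot, Novel): Lab A can switch to Incremental (20 → 31). Not NE.
(Moonshot, Risky): Lab A can switch to Incremental (44 → 55). Not NE.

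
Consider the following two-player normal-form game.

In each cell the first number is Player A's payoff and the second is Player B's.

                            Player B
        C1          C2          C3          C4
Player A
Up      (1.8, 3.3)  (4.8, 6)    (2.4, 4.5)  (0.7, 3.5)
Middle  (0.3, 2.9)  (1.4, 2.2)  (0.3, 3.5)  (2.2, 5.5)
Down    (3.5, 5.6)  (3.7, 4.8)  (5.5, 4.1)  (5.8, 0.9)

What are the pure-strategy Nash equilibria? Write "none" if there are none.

Player A against C1: payoffs 1.8, 0.3, 3.5 → best response Down.
Player A against C2: payoffs 4.8, 1.4, 3.7 → best response Up.
Player A against C3: payoffs 2.4, 0.3, 5.5 → best response Down.
Player A against C4: payoffs 0.7, 2.2, 5.8 → best response Down.
Player B against Up: payoffs 3.3, 6, 4.5, 3.5 → best response C2.
Player B against Middle: payoffs 2.9, 2.2, 3.5, 5.5 → best response C4.
Player B against Down: payoffs 5.6, 4.8, 4.1, 0.9 → best response C1.
Mutual best responses: (Up, C2); (Down, C1).

Pure-strategy Nash equilibria: (Up, C2) and (Down, C1)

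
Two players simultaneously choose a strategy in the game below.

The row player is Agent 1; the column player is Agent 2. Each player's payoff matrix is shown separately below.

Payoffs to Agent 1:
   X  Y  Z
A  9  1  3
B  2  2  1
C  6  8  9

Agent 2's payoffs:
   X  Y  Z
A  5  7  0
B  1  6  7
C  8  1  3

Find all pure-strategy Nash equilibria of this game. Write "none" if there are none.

Check each profile: it is a Nash equilibrium iff no player can strictly gain by switching unilaterally.
(A, X): Agent 2 can switch to Y (5 → 7). Not NE.
(A, Y): Agent 1 can switch to B (1 → 2). Not NE.
(A, Z): Agent 1 can switch to C (3 → 9). Not NE.
(B, X): Agent 1 can switch to A (2 → 9). Not NE.
(B, Y): Agent 1 can switch to C (2 → 8). Not NE.
(B, Z): Agent 1 can switch to A (1 → 3). Not NE.
(C, X): Agent 1 can switch to A (6 → 9). Not NE.
(C, Y): Agent 2 can switch to X (1 → 8). Not NE.
(C, Z): Agent 2 can switch to X (3 → 8). Not NE.

No pure-strategy Nash equilibrium.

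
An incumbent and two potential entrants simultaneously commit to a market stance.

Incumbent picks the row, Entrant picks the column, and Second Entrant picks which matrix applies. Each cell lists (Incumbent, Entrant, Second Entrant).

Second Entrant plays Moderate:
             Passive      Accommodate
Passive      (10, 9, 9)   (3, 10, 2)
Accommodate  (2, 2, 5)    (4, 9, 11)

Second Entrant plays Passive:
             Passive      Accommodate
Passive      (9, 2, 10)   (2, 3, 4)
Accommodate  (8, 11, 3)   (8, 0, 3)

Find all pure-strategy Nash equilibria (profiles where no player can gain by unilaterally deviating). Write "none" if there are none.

The unique pure-strategy Nash equilibrium is (Accommodate, Accommodate, Moderate).

Mark each player's best response to every combination of opponents' strategies; a profile where every player is best-responding is a pure Nash equilibrium.
Incumbent against (Passive, Moderate): payoffs 10, 2 → best response Passive.
Incumbent against (Passive, Passive): payoffs 9, 8 → best response Passive.
Incumbent against (Accommodate, Moderate): payoffs 3, 4 → best response Accommodate.
Incumbent against (Accommodate, Passive): payoffs 2, 8 → best response Accommodate.
Entrant against (Passive, Moderate): payoffs 9, 10 → best response Accommodate.
Entrant against (Passive, Passive): payoffs 2, 3 → best response Accommodate.
Entrant against (Accommodate, Moderate): payoffs 2, 9 → best response Accommodate.
Entrant against (Accommodate, Passive): payoffs 11, 0 → best response Passive.
Second Entrant against (Passive, Passive): payoffs 9, 10 → best response Passive.
Second Entrant against (Passive, Accommodate): payoffs 2, 4 → best response Passive.
Second Entrant against (Accommodate, Passive): payoffs 5, 3 → best response Moderate.
Second Entrant against (Accommodate, Accommodate): payoffs 11, 3 → best response Moderate.
Mutual best responses: (Accommodate, Accommodate, Moderate).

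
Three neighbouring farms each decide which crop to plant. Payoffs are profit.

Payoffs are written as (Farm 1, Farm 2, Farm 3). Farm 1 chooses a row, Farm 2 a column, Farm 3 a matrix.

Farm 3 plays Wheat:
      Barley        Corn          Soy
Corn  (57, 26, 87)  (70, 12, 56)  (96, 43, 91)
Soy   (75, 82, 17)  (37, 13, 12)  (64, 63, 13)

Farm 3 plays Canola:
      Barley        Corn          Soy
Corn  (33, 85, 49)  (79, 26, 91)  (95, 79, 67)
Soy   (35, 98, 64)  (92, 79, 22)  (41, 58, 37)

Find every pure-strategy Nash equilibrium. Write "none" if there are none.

The pure Nash equilibria are (Corn, Soy, Wheat); (Soy, Barley, Canola).

Farm 1 against (Barley, Wheat): payoffs 57, 75 → best response Soy.
Farm 1 against (Barley, Canola): payoffs 33, 35 → best response Soy.
Farm 1 against (Corn, Wheat): payoffs 70, 37 → best response Corn.
Farm 1 against (Corn, Canola): payoffs 79, 92 → best response Soy.
Farm 1 against (Soy, Wheat): payoffs 96, 64 → best response Corn.
Farm 1 against (Soy, Canola): payoffs 95, 41 → best response Corn.
Farm 2 against (Corn, Wheat): payoffs 26, 12, 43 → best response Soy.
Farm 2 against (Corn, Canola): payoffs 85, 26, 79 → best response Barley.
Farm 2 against (Soy, Wheat): payoffs 82, 13, 63 → best response Barley.
Farm 2 against (Soy, Canola): payoffs 98, 79, 58 → best response Barley.
Farm 3 against (Corn, Barley): payoffs 87, 49 → best response Wheat.
Farm 3 against (Corn, Corn): payoffs 56, 91 → best response Canola.
Farm 3 against (Corn, Soy): payoffs 91, 67 → best response Wheat.
Farm 3 against (Soy, Barley): payoffs 17, 64 → best response Canola.
Farm 3 against (Soy, Corn): payoffs 12, 22 → best response Canola.
Farm 3 against (Soy, Soy): payoffs 13, 37 → best response Canola.
Mutual best responses: (Corn, Soy, Wheat); (Soy, Barley, Canola).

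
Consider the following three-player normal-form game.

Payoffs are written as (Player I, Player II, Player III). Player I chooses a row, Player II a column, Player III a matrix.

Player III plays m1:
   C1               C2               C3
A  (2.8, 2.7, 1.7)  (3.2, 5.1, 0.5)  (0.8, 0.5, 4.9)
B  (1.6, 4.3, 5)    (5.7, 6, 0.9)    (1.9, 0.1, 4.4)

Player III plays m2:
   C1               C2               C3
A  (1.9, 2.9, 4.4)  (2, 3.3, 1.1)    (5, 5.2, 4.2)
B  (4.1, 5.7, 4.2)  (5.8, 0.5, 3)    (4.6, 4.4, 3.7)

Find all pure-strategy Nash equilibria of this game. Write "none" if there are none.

There is no pure-strategy Nash equilibrium.

Player I against (C1, m1): payoffs 2.8, 1.6 → best response A.
Player I against (C1, m2): payoffs 1.9, 4.1 → best response B.
Player I against (C2, m1): payoffs 3.2, 5.7 → best response B.
Player I against (C2, m2): payoffs 2, 5.8 → best response B.
Player I against (C3, m1): payoffs 0.8, 1.9 → best response B.
Player I against (C3, m2): payoffs 5, 4.6 → best response A.
Player II against (A, m1): payoffs 2.7, 5.1, 0.5 → best response C2.
Player II against (A, m2): payoffs 2.9, 3.3, 5.2 → best response C3.
Player II against (B, m1): payoffs 4.3, 6, 0.1 → best response C2.
Player II against (B, m2): payoffs 5.7, 0.5, 4.4 → best response C1.
Player III against (A, C1): payoffs 1.7, 4.4 → best response m2.
Player III against (A, C2): payoffs 0.5, 1.1 → best response m2.
Player III against (A, C3): payoffs 4.9, 4.2 → best response m1.
Player III against (B, C1): payoffs 5, 4.2 → best response m1.
Player III against (B, C2): payoffs 0.9, 3 → best response m2.
Player III against (B, C3): payoffs 4.4, 3.7 → best response m1.
No profile is a mutual best response for all players.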